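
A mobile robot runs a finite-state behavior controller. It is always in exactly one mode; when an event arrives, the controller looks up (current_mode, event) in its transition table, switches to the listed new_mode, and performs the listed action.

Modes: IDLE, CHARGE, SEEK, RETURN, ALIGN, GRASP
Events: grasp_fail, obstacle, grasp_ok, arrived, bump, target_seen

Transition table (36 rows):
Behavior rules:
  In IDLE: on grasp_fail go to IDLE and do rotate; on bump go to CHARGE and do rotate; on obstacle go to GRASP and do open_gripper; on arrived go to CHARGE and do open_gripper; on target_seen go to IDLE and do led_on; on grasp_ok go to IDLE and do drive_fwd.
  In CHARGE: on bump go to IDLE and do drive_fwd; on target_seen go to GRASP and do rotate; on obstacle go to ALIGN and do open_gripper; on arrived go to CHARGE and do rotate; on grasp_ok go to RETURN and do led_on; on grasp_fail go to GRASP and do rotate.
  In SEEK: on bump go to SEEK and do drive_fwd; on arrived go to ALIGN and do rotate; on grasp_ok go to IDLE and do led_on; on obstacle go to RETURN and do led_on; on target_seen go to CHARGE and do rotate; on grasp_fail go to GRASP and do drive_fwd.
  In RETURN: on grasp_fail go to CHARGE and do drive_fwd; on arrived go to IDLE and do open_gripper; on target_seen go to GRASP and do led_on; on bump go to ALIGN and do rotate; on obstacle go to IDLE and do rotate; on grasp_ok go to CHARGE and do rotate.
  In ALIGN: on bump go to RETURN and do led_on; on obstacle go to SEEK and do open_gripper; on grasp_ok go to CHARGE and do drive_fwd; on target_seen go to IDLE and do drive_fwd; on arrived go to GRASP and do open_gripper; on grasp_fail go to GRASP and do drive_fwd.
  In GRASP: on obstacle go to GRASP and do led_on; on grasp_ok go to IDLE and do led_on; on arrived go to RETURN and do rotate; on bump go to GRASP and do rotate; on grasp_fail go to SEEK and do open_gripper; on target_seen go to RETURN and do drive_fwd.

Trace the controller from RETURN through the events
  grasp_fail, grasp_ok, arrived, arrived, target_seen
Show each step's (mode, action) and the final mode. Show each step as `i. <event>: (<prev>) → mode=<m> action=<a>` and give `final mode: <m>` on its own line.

final mode: GRASP

1. grasp_fail: (RETURN) → mode=CHARGE action=drive_fwd
2. grasp_ok: (CHARGE) → mode=RETURN action=led_on
3. arrived: (RETURN) → mode=IDLE action=open_gripper
4. arrived: (IDLE) → mode=CHARGE action=open_gripper
5. target_seen: (CHARGE) → mode=GRASP action=rotate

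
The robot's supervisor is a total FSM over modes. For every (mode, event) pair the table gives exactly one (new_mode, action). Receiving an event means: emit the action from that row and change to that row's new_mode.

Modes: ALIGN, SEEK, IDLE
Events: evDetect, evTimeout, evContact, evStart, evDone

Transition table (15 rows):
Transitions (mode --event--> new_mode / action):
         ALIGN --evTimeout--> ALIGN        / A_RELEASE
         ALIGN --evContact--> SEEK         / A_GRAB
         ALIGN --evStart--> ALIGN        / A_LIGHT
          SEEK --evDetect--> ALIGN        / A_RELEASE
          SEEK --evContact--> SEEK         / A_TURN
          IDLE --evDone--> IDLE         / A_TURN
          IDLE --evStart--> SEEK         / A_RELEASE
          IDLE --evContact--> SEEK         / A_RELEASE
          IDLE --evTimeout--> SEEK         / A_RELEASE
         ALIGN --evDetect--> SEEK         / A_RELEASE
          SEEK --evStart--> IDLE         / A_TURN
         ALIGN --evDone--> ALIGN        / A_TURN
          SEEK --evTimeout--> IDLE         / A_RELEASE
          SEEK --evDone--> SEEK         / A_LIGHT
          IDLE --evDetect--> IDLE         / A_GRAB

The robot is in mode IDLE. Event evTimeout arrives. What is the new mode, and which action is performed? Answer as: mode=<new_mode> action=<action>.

current mode = IDLE; filter table to that mode:
  (IDLE, evDone) → (IDLE, A_TURN)
  (IDLE, evStart) → (SEEK, A_RELEASE)
  (IDLE, evContact) → (SEEK, A_RELEASE)
  (IDLE, evTimeout) → (SEEK, A_RELEASE)  ← event matches
  (IDLE, evDetect) → (IDLE, A_GRAB)
event = evTimeout selects (SEEK, A_RELEASE)

mode=SEEK action=A_RELEASE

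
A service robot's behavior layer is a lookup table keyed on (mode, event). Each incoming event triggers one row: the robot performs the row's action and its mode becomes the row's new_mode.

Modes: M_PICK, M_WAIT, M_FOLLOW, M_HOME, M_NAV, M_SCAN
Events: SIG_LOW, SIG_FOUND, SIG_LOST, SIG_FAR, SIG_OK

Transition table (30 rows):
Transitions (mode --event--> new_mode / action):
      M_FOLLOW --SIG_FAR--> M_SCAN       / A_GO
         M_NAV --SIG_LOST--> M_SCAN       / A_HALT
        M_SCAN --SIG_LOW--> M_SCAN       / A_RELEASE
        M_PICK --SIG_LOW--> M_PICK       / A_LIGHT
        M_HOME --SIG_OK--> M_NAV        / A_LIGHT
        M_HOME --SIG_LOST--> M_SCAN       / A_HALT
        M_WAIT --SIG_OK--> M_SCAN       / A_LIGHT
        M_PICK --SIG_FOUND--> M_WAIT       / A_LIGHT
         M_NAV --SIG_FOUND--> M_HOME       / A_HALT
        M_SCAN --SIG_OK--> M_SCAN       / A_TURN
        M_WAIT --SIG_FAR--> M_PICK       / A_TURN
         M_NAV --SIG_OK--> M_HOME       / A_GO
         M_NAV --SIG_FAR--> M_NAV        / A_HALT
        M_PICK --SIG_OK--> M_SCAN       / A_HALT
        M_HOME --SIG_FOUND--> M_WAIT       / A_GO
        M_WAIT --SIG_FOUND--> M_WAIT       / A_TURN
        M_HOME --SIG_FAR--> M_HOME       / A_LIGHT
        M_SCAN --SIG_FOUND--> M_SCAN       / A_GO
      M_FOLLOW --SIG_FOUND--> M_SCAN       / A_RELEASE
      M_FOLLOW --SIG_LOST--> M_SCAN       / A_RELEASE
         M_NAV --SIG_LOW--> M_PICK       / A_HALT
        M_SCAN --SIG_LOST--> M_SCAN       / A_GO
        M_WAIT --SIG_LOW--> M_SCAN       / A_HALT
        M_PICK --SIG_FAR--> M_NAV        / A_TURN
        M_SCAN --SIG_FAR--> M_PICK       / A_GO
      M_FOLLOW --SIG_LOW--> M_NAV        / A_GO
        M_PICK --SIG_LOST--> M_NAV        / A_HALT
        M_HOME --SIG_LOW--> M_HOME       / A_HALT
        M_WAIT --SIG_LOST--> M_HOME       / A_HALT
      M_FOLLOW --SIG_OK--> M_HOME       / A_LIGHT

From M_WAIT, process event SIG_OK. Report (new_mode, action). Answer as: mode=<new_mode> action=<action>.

mode=M_SCAN action=A_LIGHT

current mode = M_WAIT; filter table to that mode:
  (M_WAIT, SIG_OK) → (M_SCAN, A_LIGHT)  ← event matches
  (M_WAIT, SIG_FAR) → (M_PICK, A_TURN)
  (M_WAIT, SIG_FOUND) → (M_WAIT, A_TURN)
  (M_WAIT, SIG_LOW) → (M_SCAN, A_HALT)
  (M_WAIT, SIG_LOST) → (M_HOME, A_HALT)
event = SIG_OK selects (M_SCAN, A_LIGHT)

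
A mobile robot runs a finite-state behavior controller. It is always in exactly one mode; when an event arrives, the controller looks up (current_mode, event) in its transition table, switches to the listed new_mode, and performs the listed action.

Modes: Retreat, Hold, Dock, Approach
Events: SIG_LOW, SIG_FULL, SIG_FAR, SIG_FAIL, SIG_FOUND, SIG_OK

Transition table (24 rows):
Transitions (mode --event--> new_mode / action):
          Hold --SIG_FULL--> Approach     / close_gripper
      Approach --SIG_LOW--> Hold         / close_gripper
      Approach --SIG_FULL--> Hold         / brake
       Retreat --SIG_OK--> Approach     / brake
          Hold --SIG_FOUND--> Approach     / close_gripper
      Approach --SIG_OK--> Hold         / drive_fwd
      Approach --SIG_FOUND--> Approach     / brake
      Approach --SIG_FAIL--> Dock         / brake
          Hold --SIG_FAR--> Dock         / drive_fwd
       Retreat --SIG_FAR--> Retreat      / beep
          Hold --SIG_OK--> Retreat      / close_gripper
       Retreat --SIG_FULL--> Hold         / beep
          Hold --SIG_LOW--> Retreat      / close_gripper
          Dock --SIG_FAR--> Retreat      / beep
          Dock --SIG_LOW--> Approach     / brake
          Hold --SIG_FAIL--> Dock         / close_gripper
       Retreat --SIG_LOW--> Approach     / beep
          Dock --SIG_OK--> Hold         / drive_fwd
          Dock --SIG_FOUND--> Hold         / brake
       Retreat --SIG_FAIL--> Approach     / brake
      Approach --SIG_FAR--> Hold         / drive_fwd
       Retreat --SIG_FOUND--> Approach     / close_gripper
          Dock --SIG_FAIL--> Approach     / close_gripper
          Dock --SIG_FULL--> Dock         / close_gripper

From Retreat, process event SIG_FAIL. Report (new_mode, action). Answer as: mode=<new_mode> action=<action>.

current mode = Retreat; filter table to that mode:
  (Retreat, SIG_OK) → (Approach, brake)
  (Retreat, SIG_FAR) → (Retreat, beep)
  (Retreat, SIG_FULL) → (Hold, beep)
  (Retreat, SIG_LOW) → (Approach, beep)
  (Retreat, SIG_FAIL) → (Approach, brake)  ← event matches
  (Retreat, SIG_FOUND) → (Approach, close_gripper)
event = SIG_FAIL selects (Approach, brake)

mode=Approach action=brake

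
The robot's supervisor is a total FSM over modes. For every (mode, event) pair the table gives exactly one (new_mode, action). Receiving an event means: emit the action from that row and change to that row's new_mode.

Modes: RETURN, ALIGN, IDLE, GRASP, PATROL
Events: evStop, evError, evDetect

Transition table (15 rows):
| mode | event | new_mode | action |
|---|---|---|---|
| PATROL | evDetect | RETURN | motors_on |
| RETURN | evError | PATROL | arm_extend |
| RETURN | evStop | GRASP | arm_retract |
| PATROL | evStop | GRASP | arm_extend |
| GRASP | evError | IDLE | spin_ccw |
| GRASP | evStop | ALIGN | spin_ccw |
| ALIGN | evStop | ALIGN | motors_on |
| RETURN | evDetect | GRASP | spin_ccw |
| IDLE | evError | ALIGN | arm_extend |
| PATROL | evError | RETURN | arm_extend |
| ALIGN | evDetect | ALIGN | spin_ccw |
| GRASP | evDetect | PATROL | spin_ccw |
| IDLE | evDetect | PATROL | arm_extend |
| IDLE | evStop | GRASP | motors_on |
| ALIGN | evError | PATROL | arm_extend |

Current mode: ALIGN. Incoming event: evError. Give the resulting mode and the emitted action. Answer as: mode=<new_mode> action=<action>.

current mode = ALIGN; filter table to that mode:
  (ALIGN, evStop) → (ALIGN, motors_on)
  (ALIGN, evDetect) → (ALIGN, spin_ccw)
  (ALIGN, evError) → (PATROL, arm_extend)  ← event matches
event = evError selects (PATROL, arm_extend)

mode=PATROL action=arm_extend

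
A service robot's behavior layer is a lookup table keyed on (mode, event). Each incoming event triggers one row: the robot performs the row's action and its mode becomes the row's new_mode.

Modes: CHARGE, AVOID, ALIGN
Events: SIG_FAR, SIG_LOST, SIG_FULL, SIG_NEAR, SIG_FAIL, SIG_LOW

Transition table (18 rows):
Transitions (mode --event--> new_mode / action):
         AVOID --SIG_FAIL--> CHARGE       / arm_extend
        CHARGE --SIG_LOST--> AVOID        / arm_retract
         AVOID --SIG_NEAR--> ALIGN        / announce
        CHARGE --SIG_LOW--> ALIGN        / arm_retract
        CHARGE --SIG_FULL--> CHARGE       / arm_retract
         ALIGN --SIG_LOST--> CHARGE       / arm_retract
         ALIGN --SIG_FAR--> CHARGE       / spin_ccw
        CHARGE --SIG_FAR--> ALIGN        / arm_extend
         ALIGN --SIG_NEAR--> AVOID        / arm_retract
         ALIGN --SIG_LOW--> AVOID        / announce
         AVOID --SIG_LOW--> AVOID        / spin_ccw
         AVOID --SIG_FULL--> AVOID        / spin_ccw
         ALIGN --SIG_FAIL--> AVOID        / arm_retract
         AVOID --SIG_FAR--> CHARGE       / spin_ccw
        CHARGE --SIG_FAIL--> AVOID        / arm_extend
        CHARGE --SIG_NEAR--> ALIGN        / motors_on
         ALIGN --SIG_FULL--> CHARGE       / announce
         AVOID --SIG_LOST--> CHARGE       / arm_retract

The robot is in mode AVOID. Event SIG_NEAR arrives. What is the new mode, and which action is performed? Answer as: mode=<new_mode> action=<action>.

current mode = AVOID; filter table to that mode:
  (AVOID, SIG_FAIL) → (CHARGE, arm_extend)
  (AVOID, SIG_NEAR) → (ALIGN, announce)  ← event matches
  (AVOID, SIG_LOW) → (AVOID, spin_ccw)
  (AVOID, SIG_FULL) → (AVOID, spin_ccw)
  (AVOID, SIG_FAR) → (CHARGE, spin_ccw)
  (AVOID, SIG_LOST) → (CHARGE, arm_retract)
event = SIG_NEAR selects (ALIGN, announce)

mode=ALIGN action=announce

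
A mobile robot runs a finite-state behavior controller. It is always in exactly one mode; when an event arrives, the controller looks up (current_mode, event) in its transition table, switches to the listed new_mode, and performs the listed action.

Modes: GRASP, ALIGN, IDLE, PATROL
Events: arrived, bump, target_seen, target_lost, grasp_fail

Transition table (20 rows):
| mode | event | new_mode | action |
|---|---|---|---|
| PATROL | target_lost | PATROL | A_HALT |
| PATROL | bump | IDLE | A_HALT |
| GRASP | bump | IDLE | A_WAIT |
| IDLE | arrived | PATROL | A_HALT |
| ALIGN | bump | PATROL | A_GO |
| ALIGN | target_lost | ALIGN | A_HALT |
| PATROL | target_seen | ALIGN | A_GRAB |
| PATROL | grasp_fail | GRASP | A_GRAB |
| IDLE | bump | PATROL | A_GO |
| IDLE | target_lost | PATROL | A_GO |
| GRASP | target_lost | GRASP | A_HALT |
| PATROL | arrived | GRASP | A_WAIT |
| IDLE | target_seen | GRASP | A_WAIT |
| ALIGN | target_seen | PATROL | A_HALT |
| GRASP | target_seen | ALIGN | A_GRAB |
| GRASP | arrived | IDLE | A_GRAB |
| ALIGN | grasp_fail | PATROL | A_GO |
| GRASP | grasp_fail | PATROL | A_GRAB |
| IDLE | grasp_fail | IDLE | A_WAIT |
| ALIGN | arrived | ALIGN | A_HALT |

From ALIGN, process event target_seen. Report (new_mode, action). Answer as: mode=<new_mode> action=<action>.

mode=PATROL action=A_HALT

current mode = ALIGN; filter table to that mode:
  (ALIGN, bump) → (PATROL, A_GO)
  (ALIGN, target_lost) → (ALIGN, A_HALT)
  (ALIGN, target_seen) → (PATROL, A_HALT)  ← event matches
  (ALIGN, grasp_fail) → (PATROL, A_GO)
  (ALIGN, arrived) → (ALIGN, A_HALT)
event = target_seen selects (PATROL, A_HALT)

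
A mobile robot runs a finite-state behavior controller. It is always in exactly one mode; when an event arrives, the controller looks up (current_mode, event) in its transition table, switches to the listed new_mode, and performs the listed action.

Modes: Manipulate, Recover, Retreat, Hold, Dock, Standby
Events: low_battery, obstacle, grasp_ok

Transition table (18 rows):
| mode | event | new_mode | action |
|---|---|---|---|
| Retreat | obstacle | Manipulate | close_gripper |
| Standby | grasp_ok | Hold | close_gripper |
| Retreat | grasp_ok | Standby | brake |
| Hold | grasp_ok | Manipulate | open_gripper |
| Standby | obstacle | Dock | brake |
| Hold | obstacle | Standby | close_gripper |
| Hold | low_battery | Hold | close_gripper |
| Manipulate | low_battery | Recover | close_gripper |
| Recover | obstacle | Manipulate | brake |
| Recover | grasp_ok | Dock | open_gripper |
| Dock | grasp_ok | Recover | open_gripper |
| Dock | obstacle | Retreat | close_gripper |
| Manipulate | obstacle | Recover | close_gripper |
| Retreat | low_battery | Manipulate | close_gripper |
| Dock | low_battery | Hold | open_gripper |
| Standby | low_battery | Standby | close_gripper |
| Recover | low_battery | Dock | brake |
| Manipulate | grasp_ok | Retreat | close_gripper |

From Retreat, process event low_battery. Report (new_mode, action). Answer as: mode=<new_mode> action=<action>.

mode=Manipulate action=close_gripper

current mode = Retreat; filter table to that mode:
  (Retreat, obstacle) → (Manipulate, close_gripper)
  (Retreat, grasp_ok) → (Standby, brake)
  (Retreat, low_battery) → (Manipulate, close_gripper)  ← event matches
event = low_battery selects (Manipulate, close_gripper)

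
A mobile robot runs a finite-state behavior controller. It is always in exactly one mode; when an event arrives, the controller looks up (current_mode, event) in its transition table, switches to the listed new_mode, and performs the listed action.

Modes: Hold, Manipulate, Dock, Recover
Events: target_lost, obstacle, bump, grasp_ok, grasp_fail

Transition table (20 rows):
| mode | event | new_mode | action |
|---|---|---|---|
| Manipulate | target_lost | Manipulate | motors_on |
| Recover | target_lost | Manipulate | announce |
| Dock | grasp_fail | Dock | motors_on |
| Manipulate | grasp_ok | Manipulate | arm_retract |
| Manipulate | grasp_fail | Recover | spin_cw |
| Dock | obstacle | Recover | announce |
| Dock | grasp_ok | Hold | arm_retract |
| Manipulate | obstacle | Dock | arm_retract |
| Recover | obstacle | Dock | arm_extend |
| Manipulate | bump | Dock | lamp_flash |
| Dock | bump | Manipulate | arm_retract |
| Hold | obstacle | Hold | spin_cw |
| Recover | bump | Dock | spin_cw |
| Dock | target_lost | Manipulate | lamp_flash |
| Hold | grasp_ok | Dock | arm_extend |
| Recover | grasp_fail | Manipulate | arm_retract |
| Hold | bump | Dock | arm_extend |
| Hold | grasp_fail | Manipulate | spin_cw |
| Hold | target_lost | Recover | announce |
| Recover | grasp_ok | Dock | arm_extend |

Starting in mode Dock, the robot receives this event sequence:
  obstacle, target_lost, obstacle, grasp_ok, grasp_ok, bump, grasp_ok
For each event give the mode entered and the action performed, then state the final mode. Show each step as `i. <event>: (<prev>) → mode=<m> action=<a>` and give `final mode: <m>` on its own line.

1. obstacle: (Dock) → mode=Recover action=announce
2. target_lost: (Recover) → mode=Manipulate action=announce
3. obstacle: (Manipulate) → mode=Dock action=arm_retract
4. grasp_ok: (Dock) → mode=Hold action=arm_retract
5. grasp_ok: (Hold) → mode=Dock action=arm_extend
6. bump: (Dock) → mode=Manipulate action=arm_retract
7. grasp_ok: (Manipulate) → mode=Manipulate action=arm_retract

final mode: Manipulate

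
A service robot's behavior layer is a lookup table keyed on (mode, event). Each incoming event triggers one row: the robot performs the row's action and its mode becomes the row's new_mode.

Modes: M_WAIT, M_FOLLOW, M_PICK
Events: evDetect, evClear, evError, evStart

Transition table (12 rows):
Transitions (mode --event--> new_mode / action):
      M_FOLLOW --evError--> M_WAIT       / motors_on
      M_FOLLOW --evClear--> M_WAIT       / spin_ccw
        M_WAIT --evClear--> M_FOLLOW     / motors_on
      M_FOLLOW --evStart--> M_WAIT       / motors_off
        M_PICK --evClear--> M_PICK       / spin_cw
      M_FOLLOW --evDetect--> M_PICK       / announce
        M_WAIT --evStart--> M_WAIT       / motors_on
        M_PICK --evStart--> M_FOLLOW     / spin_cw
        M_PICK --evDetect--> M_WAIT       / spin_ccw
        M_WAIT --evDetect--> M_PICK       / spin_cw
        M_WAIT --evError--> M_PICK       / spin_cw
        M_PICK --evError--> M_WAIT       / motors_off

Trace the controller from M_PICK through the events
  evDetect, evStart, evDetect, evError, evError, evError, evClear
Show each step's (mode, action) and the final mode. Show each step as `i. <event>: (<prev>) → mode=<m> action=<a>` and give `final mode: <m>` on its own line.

final mode: M_FOLLOW

1. evDetect: (M_PICK) → mode=M_WAIT action=spin_ccw
2. evStart: (M_WAIT) → mode=M_WAIT action=motors_on
3. evDetect: (M_WAIT) → mode=M_PICK action=spin_cw
4. evError: (M_PICK) → mode=M_WAIT action=motors_off
5. evError: (M_WAIT) → mode=M_PICK action=spin_cw
6. evError: (M_PICK) → mode=M_WAIT action=motors_off
7. evClear: (M_WAIT) → mode=M_FOLLOW action=motors_on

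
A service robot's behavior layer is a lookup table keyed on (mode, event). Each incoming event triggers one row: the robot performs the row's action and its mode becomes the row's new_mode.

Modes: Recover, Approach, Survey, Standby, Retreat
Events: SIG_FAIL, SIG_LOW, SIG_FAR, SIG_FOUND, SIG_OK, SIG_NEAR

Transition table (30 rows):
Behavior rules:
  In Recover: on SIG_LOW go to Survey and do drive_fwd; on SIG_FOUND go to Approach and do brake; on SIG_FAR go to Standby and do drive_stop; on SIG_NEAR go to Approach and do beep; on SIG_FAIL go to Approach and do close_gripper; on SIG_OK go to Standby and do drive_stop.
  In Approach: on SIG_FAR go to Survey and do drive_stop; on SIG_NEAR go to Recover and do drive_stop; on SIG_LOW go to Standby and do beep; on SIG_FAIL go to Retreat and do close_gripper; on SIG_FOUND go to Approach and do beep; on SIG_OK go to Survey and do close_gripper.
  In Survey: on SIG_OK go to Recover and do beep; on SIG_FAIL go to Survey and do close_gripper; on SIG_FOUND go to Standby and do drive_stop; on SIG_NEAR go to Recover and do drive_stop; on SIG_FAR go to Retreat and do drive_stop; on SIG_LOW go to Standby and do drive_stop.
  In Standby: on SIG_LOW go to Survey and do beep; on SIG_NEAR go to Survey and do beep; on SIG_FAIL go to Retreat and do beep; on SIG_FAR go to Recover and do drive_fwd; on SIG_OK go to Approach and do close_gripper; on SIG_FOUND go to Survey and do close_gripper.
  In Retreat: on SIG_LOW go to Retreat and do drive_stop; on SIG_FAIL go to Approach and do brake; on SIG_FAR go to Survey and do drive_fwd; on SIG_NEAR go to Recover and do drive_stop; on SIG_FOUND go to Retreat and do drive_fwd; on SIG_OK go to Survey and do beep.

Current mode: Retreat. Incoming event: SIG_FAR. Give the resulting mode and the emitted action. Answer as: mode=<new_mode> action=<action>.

current mode = Retreat; filter table to that mode:
  (Retreat, SIG_LOW) → (Retreat, drive_stop)
  (Retreat, SIG_FAIL) → (Approach, brake)
  (Retreat, SIG_FAR) → (Survey, drive_fwd)  ← event matches
  (Retreat, SIG_NEAR) → (Recover, drive_stop)
  (Retreat, SIG_FOUND) → (Retreat, drive_fwd)
  (Retreat, SIG_OK) → (Survey, beep)
event = SIG_FAR selects (Survey, drive_fwd)

mode=Survey action=drive_fwd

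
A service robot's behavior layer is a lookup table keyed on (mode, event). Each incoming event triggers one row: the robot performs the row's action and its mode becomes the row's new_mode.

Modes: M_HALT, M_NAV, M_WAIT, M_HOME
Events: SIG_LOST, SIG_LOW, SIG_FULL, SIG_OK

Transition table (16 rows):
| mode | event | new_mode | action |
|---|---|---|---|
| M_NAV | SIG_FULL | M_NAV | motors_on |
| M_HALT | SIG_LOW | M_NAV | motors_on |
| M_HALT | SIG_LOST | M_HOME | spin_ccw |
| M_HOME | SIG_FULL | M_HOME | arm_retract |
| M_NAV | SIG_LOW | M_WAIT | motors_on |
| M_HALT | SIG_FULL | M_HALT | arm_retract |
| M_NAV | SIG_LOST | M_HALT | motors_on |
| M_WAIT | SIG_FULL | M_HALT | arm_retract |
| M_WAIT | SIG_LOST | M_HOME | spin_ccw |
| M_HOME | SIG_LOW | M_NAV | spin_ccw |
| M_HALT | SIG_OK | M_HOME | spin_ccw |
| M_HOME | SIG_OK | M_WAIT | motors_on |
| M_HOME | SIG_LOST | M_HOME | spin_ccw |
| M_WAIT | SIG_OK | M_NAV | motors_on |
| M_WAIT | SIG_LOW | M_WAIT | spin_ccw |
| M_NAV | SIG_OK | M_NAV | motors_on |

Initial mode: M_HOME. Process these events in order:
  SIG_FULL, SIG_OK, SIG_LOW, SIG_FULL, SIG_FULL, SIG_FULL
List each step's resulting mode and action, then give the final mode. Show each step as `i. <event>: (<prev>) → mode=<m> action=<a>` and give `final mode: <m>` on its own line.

1. SIG_FULL: (M_HOME) → mode=M_HOME action=arm_retract
2. SIG_OK: (M_HOME) → mode=M_WAIT action=motors_on
3. SIG_LOW: (M_WAIT) → mode=M_WAIT action=spin_ccw
4. SIG_FULL: (M_WAIT) → mode=M_HALT action=arm_retract
5. SIG_FULL: (M_HALT) → mode=M_HALT action=arm_retract
6. SIG_FULL: (M_HALT) → mode=M_HALT action=arm_retract

final mode: M_HALT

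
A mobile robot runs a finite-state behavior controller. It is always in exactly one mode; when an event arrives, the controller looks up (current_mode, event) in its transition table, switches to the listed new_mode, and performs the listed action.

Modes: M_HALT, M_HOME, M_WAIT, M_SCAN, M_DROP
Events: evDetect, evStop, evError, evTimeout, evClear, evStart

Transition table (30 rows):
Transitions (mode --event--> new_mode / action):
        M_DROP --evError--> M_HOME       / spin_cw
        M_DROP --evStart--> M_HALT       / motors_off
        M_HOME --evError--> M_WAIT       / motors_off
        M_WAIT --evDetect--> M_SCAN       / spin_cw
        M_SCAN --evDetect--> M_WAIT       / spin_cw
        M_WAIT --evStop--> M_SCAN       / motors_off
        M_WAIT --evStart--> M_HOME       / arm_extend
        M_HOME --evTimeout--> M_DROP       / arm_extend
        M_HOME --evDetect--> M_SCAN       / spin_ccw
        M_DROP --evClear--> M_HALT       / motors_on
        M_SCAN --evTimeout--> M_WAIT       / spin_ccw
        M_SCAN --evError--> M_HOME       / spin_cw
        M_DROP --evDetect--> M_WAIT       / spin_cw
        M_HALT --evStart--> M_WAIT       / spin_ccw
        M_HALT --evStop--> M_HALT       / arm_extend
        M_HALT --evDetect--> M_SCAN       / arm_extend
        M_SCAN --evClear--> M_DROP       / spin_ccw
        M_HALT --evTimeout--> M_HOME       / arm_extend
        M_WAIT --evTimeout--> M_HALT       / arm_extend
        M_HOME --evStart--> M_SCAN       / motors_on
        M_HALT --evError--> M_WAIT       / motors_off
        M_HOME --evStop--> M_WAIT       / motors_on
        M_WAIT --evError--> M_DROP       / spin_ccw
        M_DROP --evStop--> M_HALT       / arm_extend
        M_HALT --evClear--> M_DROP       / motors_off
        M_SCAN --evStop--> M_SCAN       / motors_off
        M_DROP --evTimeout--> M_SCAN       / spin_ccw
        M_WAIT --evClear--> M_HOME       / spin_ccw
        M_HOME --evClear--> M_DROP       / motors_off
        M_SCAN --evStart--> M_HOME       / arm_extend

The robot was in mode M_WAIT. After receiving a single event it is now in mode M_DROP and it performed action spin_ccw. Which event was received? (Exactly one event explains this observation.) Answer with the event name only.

evError

try evDetect: (M_WAIT, evDetect) → (M_SCAN, spin_cw)
try evStop: (M_WAIT, evStop) → (M_SCAN, motors_off)
try evError: (M_WAIT, evError) → (M_DROP, spin_ccw)  ← matches
try evTimeout: (M_WAIT, evTimeout) → (M_HALT, arm_extend)
try evClear: (M_WAIT, evClear) → (M_HOME, spin_ccw)
try evStart: (M_WAIT, evStart) → (M_HOME, arm_extend)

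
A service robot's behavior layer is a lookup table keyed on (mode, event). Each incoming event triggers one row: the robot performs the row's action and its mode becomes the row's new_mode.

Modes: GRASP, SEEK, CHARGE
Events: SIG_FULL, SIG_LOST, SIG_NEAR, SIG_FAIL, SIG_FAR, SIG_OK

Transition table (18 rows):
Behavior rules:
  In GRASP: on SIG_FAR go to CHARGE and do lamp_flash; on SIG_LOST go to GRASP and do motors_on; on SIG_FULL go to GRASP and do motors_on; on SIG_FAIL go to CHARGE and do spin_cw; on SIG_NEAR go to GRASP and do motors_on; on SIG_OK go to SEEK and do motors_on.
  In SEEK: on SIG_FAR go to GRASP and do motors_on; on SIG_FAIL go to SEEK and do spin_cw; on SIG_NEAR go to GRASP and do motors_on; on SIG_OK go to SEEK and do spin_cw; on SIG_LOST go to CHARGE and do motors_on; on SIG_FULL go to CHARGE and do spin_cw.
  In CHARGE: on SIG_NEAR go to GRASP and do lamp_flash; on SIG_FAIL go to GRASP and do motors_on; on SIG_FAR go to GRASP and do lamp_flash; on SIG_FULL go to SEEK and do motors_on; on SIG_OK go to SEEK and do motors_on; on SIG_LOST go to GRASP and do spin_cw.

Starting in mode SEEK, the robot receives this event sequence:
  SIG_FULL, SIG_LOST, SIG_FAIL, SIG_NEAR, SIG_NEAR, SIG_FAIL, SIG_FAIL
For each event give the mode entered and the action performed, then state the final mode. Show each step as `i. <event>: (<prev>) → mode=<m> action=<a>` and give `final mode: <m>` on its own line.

final mode: GRASP

1. SIG_FULL: (SEEK) → mode=CHARGE action=spin_cw
2. SIG_LOST: (CHARGE) → mode=GRASP action=spin_cw
3. SIG_FAIL: (GRASP) → mode=CHARGE action=spin_cw
4. SIG_NEAR: (CHARGE) → mode=GRASP action=lamp_flash
5. SIG_NEAR: (GRASP) → mode=GRASP action=motors_on
6. SIG_FAIL: (GRASP) → mode=CHARGE action=spin_cw
7. SIG_FAIL: (CHARGE) → mode=GRASP action=motors_on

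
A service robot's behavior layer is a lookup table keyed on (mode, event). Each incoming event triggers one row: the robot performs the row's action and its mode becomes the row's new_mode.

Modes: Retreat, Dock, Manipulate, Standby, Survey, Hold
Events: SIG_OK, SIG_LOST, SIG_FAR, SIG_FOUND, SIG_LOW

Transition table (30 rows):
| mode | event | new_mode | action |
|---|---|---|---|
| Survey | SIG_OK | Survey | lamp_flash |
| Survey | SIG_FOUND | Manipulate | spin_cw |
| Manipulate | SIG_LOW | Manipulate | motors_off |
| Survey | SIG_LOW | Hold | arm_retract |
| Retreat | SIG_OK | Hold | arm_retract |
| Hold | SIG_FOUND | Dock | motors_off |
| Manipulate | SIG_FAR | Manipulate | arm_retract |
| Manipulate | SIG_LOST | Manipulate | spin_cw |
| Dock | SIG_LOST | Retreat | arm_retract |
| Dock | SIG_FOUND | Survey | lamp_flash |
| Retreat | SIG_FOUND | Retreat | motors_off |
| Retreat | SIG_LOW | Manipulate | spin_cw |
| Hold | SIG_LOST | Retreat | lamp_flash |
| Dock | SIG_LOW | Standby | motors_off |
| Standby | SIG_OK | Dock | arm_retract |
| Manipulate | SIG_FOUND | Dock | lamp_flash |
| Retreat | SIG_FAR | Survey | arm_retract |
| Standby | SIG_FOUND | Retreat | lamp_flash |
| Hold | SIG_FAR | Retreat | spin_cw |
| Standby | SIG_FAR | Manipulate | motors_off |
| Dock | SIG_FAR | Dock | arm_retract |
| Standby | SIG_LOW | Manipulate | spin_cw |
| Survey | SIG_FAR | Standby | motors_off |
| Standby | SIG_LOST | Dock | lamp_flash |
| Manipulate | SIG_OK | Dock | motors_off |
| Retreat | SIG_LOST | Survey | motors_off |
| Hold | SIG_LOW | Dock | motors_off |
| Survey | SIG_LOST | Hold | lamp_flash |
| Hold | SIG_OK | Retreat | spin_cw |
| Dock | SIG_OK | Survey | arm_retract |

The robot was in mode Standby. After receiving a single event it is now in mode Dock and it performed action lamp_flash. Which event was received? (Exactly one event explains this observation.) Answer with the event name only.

SIG_LOST

try SIG_OK: (Standby, SIG_OK) → (Dock, arm_retract)
try SIG_LOST: (Standby, SIG_LOST) → (Dock, lamp_flash)  ← matches
try SIG_FAR: (Standby, SIG_FAR) → (Manipulate, motors_off)
try SIG_FOUND: (Standby, SIG_FOUND) → (Retreat, lamp_flash)
try SIG_LOW: (Standby, SIG_LOW) → (Manipulate, spin_cw)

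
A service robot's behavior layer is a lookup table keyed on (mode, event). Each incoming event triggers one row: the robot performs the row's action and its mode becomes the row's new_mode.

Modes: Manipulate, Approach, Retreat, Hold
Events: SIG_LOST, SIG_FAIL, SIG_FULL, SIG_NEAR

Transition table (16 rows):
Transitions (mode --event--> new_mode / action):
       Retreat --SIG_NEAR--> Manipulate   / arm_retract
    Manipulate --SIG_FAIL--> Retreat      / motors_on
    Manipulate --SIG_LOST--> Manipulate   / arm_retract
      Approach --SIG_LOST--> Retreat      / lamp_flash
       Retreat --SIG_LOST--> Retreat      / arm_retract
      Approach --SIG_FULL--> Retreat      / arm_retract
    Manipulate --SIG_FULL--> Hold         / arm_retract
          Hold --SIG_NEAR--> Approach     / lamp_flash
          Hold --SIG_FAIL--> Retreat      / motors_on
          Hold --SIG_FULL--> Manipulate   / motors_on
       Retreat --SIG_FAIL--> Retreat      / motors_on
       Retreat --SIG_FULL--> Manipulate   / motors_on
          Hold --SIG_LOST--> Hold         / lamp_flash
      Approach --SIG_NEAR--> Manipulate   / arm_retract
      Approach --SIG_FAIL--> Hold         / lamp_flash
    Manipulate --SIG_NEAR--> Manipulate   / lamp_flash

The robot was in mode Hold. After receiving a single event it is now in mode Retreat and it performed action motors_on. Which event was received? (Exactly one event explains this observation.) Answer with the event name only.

SIG_FAIL

try SIG_LOST: (Hold, SIG_LOST) → (Hold, lamp_flash)
try SIG_FAIL: (Hold, SIG_FAIL) → (Retreat, motors_on)  ← matches
try SIG_FULL: (Hold, SIG_FULL) → (Manipulate, motors_on)
try SIG_NEAR: (Hold, SIG_NEAR) → (Approach, lamp_flash)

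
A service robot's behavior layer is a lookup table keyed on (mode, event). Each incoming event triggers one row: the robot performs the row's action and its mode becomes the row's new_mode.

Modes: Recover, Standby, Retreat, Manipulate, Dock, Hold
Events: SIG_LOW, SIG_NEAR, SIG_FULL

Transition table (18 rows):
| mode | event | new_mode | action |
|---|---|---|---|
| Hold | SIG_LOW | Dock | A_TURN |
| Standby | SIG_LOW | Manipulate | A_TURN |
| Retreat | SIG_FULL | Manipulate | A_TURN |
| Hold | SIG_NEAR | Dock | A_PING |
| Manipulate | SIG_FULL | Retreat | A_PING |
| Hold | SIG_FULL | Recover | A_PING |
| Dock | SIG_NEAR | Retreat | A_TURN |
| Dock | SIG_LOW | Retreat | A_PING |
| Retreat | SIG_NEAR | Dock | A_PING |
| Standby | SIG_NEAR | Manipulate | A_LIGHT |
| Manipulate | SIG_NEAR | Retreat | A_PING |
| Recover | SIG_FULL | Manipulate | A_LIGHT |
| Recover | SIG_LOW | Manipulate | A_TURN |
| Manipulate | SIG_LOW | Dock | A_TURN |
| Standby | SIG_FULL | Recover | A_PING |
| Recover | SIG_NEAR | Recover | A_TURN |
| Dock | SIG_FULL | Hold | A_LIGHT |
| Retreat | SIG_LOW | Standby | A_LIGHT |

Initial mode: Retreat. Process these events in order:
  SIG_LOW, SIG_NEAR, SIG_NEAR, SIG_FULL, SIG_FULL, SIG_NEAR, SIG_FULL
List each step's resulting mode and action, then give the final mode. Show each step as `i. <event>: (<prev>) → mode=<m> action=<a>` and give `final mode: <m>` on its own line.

final mode: Hold

1. SIG_LOW: (Retreat) → mode=Standby action=A_LIGHT
2. SIG_NEAR: (Standby) → mode=Manipulate action=A_LIGHT
3. SIG_NEAR: (Manipulate) → mode=Retreat action=A_PING
4. SIG_FULL: (Retreat) → mode=Manipulate action=A_TURN
5. SIG_FULL: (Manipulate) → mode=Retreat action=A_PING
6. SIG_NEAR: (Retreat) → mode=Dock action=A_PING
7. SIG_FULL: (Dock) → mode=Hold action=A_LIGHT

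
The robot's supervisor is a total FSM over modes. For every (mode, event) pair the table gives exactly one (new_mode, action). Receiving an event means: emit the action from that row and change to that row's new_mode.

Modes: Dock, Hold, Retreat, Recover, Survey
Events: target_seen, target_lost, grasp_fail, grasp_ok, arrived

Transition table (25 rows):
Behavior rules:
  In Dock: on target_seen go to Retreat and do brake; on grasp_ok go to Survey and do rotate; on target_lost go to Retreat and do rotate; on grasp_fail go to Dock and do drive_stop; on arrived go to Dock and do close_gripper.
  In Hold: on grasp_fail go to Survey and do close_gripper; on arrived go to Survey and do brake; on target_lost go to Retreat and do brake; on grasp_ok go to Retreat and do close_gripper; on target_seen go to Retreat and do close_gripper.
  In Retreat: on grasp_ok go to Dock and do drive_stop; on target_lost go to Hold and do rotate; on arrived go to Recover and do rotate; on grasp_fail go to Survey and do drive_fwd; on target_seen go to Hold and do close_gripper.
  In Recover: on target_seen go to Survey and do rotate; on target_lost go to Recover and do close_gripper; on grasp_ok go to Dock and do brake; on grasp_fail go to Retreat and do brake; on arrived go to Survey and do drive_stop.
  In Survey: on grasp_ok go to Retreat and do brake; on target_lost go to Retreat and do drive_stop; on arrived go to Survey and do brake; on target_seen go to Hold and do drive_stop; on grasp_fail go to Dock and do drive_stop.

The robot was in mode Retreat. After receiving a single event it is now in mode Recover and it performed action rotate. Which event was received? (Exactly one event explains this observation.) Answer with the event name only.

arrived

try target_seen: (Retreat, target_seen) → (Hold, close_gripper)
try target_lost: (Retreat, target_lost) → (Hold, rotate)
try grasp_fail: (Retreat, grasp_fail) → (Survey, drive_fwd)
try grasp_ok: (Retreat, grasp_ok) → (Dock, drive_stop)
try arrived: (Retreat, arrived) → (Recover, rotate)  ← matches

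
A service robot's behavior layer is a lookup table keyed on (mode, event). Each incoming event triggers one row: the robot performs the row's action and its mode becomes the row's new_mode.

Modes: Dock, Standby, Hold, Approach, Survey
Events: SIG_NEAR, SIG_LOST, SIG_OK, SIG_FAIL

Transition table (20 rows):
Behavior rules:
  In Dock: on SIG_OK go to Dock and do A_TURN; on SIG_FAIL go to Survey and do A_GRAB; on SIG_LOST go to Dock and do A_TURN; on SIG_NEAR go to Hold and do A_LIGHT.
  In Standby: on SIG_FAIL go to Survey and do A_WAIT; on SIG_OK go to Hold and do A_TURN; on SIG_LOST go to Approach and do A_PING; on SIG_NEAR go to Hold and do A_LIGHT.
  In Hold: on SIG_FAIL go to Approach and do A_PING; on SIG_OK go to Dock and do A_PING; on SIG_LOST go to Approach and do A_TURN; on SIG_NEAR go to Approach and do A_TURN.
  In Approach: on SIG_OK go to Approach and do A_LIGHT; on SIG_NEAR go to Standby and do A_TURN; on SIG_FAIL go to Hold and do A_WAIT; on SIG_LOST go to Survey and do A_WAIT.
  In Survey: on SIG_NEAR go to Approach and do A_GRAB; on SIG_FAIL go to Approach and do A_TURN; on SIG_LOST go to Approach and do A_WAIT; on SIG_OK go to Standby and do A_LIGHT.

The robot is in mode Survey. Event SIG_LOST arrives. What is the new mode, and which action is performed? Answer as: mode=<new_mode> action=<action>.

current mode = Survey; filter table to that mode:
  (Survey, SIG_NEAR) → (Approach, A_GRAB)
  (Survey, SIG_FAIL) → (Approach, A_TURN)
  (Survey, SIG_LOST) → (Approach, A_WAIT)  ← event matches
  (Survey, SIG_OK) → (Standby, A_LIGHT)
event = SIG_LOST selects (Approach, A_WAIT)

mode=Approach action=A_WAIT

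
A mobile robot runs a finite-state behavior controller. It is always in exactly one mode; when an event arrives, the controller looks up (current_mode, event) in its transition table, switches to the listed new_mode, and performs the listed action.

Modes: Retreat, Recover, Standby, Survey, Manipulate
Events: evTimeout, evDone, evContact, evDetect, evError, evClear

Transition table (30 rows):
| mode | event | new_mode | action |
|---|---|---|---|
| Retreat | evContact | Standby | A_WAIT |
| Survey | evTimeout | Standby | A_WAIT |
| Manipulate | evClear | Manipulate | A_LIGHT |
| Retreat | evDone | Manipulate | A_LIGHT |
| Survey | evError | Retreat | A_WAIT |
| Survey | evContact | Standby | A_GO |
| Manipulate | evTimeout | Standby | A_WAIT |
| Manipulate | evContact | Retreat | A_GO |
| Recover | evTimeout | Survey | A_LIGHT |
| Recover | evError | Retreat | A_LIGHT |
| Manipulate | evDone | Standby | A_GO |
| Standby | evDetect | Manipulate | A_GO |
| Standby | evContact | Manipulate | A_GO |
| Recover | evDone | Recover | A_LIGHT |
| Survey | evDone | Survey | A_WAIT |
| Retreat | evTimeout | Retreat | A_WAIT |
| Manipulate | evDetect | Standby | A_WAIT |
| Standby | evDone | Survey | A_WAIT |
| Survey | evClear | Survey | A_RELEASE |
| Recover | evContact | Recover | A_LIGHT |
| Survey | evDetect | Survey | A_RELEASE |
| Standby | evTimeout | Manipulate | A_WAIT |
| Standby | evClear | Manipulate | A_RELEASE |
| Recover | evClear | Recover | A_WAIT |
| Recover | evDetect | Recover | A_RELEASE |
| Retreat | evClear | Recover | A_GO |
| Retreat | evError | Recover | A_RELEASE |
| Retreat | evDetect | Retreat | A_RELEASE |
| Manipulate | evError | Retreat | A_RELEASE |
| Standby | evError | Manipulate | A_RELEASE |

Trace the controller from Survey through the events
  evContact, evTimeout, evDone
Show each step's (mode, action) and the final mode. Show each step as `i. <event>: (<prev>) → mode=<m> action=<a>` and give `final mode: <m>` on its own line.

1. evContact: (Survey) → mode=Standby action=A_GO
2. evTimeout: (Standby) → mode=Manipulate action=A_WAIT
3. evDone: (Manipulate) → mode=Standby action=A_GO

final mode: Standby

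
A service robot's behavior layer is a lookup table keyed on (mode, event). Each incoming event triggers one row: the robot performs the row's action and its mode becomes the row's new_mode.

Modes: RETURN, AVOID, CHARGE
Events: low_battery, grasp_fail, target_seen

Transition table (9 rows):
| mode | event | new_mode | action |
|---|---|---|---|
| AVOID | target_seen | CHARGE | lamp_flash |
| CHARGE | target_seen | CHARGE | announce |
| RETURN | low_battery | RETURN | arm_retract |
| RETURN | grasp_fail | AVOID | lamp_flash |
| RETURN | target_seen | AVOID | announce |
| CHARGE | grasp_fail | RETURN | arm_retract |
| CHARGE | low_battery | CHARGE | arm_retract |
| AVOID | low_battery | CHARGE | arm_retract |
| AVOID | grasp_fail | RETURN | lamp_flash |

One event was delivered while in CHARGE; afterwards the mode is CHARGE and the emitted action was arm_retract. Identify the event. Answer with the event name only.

try low_battery: (CHARGE, low_battery) → (CHARGE, arm_retract)  ← matches
try grasp_fail: (CHARGE, grasp_fail) → (RETURN, arm_retract)
try target_seen: (CHARGE, target_seen) → (CHARGE, announce)

low_battery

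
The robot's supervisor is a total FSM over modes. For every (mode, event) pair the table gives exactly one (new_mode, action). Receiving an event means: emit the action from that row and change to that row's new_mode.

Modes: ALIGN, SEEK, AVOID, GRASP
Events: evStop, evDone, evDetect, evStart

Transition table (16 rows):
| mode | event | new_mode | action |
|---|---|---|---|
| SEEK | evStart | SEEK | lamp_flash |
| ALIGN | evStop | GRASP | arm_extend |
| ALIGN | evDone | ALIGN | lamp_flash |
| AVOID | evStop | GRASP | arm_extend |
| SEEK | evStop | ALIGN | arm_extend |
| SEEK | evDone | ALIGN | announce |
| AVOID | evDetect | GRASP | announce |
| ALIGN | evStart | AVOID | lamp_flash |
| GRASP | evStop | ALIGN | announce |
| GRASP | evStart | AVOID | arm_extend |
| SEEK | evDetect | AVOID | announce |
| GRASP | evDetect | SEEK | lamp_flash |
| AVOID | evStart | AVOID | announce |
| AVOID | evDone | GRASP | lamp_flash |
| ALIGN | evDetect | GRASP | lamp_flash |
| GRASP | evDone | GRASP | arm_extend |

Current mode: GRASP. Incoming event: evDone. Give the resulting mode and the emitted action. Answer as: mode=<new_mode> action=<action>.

mode=GRASP action=arm_extend

current mode = GRASP; filter table to that mode:
  (GRASP, evStop) → (ALIGN, announce)
  (GRASP, evStart) → (AVOID, arm_extend)
  (GRASP, evDetect) → (SEEK, lamp_flash)
  (GRASP, evDone) → (GRASP, arm_extend)  ← event matches
event = evDone selects (GRASP, arm_extend)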